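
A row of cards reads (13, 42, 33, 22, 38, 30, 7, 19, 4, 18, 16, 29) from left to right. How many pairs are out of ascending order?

There are 43 inversions.

For each element, count later entries that are smaller:
13: 2
42: 10
33: 8
22: 5
38: 7
30: 6
7: 1
19: 3
4: 0
18: 1
16: 0
29: 0
Sum: 2 + 10 + 8 + 5 + 7 + 6 + 1 + 3 + 0 + 1 + 0 + 0 = 43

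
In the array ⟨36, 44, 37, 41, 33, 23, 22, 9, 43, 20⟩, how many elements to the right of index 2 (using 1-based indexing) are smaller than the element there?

The element at index 2 is 44.
Elements after it: 37, 41, 33, 23, 22, 9, 43, 20
Those smaller than 44: 37, 41, 33, 23, 22, 9, 43, 20

8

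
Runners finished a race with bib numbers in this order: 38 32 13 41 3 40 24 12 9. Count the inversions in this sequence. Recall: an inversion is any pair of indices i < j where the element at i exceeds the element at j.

Sweep left to right; for each value list the smaller values that follow it:
38 → 32, 13, 3, 24, 12, 9 → 6
32 → 13, 3, 24, 12, 9 → 5
13 → 3, 12, 9 → 3
41 → 3, 40, 24, 12, 9 → 5
3 → none → 0
40 → 24, 12, 9 → 3
24 → 12, 9 → 2
12 → 9 → 1
9 → none → 0
Sum: 6 + 5 + 3 + 5 + 0 + 3 + 2 + 1 + 0 = 25

There are 25 out-of-order pairs.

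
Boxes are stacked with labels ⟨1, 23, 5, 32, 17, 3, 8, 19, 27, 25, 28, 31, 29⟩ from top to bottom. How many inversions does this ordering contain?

Sweep left to right; for each value list the smaller values that follow it:
1: 0
23: 5
5: 1
32: 9
17: 2
3: 0
8: 0
19: 0
27: 1
25: 0
28: 0
31: 1
29: 0
Sum: 0 + 5 + 1 + 9 + 2 + 0 + 0 + 0 + 1 + 0 + 0 + 1 + 0 = 19

There are 19 out-of-order pairs.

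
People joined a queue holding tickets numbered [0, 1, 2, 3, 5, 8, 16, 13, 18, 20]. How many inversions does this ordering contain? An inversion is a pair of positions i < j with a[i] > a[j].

Count, for each position, how many later elements it exceeds:
0: 0
1: 0
2: 0
3: 0
5: 0
8: 0
16: 1
13: 0
18: 0
20: 0
Sum: 0 + 0 + 0 + 0 + 0 + 0 + 1 + 0 + 0 + 0 = 1

Out-of-order pairs: 1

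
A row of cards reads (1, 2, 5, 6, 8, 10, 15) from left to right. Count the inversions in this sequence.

Inversion pairs (indices are 0-based):
(none)
That's 0 pairs.

Inversions: 0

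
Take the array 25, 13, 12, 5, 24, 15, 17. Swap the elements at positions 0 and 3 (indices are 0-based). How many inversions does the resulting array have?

6 inversions

Positions 0 and 3 hold 25 and 5; after swapping, the array is [5, 13, 12, 25, 24, 15, 17].
Element-by-element contributions:
5: 0
13: 1
12: 0
25: 3
24: 2
15: 0
17: 0
Sum: 0 + 1 + 0 + 3 + 2 + 0 + 0 = 6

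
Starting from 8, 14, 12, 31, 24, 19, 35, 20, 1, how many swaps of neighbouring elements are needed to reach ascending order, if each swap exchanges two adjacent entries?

15 adjacent swaps

Minimum adjacent swaps = number of inversions (each swap of adjacent out-of-order elements removes one inversion and no swap can remove more).
Count inversions — for each element, later elements that are smaller:
8: 1 → 1
14: 12, 1 → 2
12: 1 → 1
31: 24, 19, 20, 1 → 4
24: 19, 20, 1 → 3
19: 1 → 1
35: 20, 1 → 2
20: 1 → 1
1: none → 0
Total inversions: 1 + 2 + 1 + 4 + 3 + 1 + 2 + 1 + 0 = 15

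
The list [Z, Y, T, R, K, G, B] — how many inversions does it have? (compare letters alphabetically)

There are 21 out-of-order pairs.

Count, for each position, how many later elements it exceeds:
Z: 6
Y: 5
T: 4
R: 3
K: 2
G: 1
B: 0
Sum: 6 + 5 + 4 + 3 + 2 + 1 + 0 = 21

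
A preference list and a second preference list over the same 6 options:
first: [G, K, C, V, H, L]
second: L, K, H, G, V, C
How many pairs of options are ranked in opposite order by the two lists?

10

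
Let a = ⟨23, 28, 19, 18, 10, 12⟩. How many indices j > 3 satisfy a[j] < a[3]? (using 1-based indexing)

3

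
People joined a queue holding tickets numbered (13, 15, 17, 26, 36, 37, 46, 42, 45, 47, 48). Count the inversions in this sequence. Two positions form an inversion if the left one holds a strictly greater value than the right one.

Count, for each position, how many later elements it exceeds:
13 → none → 0
15 → none → 0
17 → none → 0
26 → none → 0
36 → none → 0
37 → none → 0
46 → 42, 45 → 2
42 → none → 0
45 → none → 0
47 → none → 0
48 → none → 0
Sum: 0 + 0 + 0 + 0 + 0 + 0 + 2 + 0 + 0 + 0 + 0 = 2

2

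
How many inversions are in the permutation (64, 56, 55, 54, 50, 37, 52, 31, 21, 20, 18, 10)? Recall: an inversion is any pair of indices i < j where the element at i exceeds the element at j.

Inversions: 64

Sweep left to right; for each value list the smaller values that follow it:
64 → 56, 55, 54, 50, 37, 52, 31, 21, 20, 18, 10 → 11
56 → 55, 54, 50, 37, 52, 31, 21, 20, 18, 10 → 10
55 → 54, 50, 37, 52, 31, 21, 20, 18, 10 → 9
54 → 50, 37, 52, 31, 21, 20, 18, 10 → 8
50 → 37, 31, 21, 20, 18, 10 → 6
37 → 31, 21, 20, 18, 10 → 5
52 → 31, 21, 20, 18, 10 → 5
31 → 21, 20, 18, 10 → 4
21 → 20, 18, 10 → 3
20 → 18, 10 → 2
18 → 10 → 1
10 → none → 0
Sum: 11 + 10 + 9 + 8 + 6 + 5 + 5 + 4 + 3 + 2 + 1 + 0 = 64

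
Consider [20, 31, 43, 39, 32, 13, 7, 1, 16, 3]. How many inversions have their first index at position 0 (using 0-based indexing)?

The element at index 0 is 20.
Elements after it: 31, 43, 39, 32, 13, 7, 1, 16, 3
Those smaller than 20: 13, 7, 1, 16, 3

5 such elements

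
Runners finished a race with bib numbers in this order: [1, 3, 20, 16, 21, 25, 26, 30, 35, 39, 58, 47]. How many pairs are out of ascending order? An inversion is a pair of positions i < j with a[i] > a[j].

Element-by-element contributions:
1 → none → 0
3 → none → 0
20 → 16 → 1
16 → none → 0
21 → none → 0
25 → none → 0
26 → none → 0
30 → none → 0
35 → none → 0
39 → none → 0
58 → 47 → 1
47 → none → 0
Sum: 0 + 0 + 1 + 0 + 0 + 0 + 0 + 0 + 0 + 0 + 1 + 0 = 2

Out-of-order pairs: 2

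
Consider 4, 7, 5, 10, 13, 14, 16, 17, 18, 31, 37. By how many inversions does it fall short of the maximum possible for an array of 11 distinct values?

54

Maximum inversions for 11 distinct elements is C(11, 2) = 11·10/2 = 55.
Current inversions — for each element, count later smaller elements:
4: 0
7: 1
5: 0
10: 0
13: 0
14: 0
16: 0
17: 0
18: 0
31: 0
37: 0
Current total: 0 + 1 + 0 + 0 + 0 + 0 + 0 + 0 + 0 + 0 + 0 = 1
Shortfall: 55 − 1 = 54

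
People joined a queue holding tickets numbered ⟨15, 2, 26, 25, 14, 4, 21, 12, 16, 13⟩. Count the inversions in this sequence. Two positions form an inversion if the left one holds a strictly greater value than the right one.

Element-by-element contributions:
15: 5
2: 0
26: 7
25: 6
14: 3
4: 0
21: 3
12: 0
16: 1
13: 0
Sum: 5 + 0 + 7 + 6 + 3 + 0 + 3 + 0 + 1 + 0 = 25

25 inversions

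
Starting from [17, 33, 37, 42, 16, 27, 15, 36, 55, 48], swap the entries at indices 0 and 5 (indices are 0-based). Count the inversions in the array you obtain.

17

Positions 0 and 5 hold 17 and 27; after swapping, the array is [27, 33, 37, 42, 16, 17, 15, 36, 55, 48].
Element-by-element contributions:
27 → 16, 17, 15 → 3
33 → 16, 17, 15 → 3
37 → 16, 17, 15, 36 → 4
42 → 16, 17, 15, 36 → 4
16 → 15 → 1
17 → 15 → 1
15 → none → 0
36 → none → 0
55 → 48 → 1
48 → none → 0
Sum: 3 + 3 + 4 + 4 + 1 + 1 + 0 + 0 + 1 + 0 = 17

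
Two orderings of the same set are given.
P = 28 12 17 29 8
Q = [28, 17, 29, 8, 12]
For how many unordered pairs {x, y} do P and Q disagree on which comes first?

3 disagreeing pairs

Assign each item its position (1..5) in the first ordering, then rewrite the second ordering as that position sequence:
positions: 28→1, 12→2, 17→3, 29→4, 8→5
second ordering as positions: [1, 3, 4, 5, 2]
Discordant pairs = inversions in this position sequence.
1: 0
3: 2 → 1
4: 2 → 1
5: 2 → 1
2: 0
Total: 0 + 1 + 1 + 1 + 0 = 3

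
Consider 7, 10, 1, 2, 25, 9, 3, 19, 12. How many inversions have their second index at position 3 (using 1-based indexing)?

2 such elements

The element at index 3 is 1.
Elements before it: 7, 10
Those larger than 1: 7, 10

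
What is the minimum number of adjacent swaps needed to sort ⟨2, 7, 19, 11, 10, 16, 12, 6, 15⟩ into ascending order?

14 adjacent swaps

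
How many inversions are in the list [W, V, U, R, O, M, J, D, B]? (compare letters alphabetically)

Count, for each position, how many later elements it exceeds:
W: 8
V: 7
U: 6
R: 5
O: 4
M: 3
J: 2
D: 1
B: 0
Sum: 8 + 7 + 6 + 5 + 4 + 3 + 2 + 1 + 0 = 36

36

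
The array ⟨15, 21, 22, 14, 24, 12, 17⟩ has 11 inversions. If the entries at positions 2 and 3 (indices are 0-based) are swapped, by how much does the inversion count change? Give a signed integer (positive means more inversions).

-1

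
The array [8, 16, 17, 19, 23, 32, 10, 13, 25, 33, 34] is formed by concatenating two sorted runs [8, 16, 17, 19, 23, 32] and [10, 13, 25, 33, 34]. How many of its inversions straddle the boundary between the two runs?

For each element r of the right run, count left-run elements greater than r:
r = 10: 16, 17, 19, 23, 32 → 5
r = 13: 16, 17, 19, 23, 32 → 5
r = 25: 32 → 1
r = 33: none → 0
r = 34: none → 0
Cross-inversions: 5 + 5 + 1 + 0 + 0 = 11

11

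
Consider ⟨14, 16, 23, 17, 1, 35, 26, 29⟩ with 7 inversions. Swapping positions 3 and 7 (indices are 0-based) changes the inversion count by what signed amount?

+3

Positions 3 and 7 hold 17 and 29; after swapping, the array is [14, 16, 23, 29, 1, 35, 26, 17].
For each element, count later entries that are smaller:
14: 1
16: 1
23: 2
29: 3
1: 0
35: 2
26: 1
17: 0
Sum: 1 + 1 + 2 + 3 + 0 + 2 + 1 + 0 = 10
Change: 10 − 7 = +3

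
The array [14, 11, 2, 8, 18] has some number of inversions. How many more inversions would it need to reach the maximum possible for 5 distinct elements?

Maximum inversions for 5 distinct elements is C(5, 2) = 5·4/2 = 10.
Current inversions — for each element, count later smaller elements:
14: 3
11: 2
2: 0
8: 0
18: 0
Current total: 3 + 2 + 0 + 0 + 0 = 5
Shortfall: 10 − 5 = 5

5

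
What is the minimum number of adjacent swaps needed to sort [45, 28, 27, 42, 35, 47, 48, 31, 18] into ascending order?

19

The minimum number of adjacent swaps to sort an array equals its inversion count, since every such swap removes exactly one inversion.
Count inversions — for each element, later elements that are smaller:
45: 28, 27, 42, 35, 31, 18 → 6
28: 27, 18 → 2
27: 18 → 1
42: 35, 31, 18 → 3
35: 31, 18 → 2
47: 31, 18 → 2
48: 31, 18 → 2
31: 18 → 1
18: none → 0
Total inversions: 6 + 2 + 1 + 3 + 2 + 2 + 2 + 1 + 0 = 19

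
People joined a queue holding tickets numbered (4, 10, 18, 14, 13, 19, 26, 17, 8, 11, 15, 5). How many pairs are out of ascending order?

33

For each element, count later entries that are smaller:
4: 0
10: 2
18: 7
14: 4
13: 3
19: 5
26: 5
17: 4
8: 1
11: 1
15: 1
5: 0
Sum: 0 + 2 + 7 + 4 + 3 + 5 + 5 + 4 + 1 + 1 + 1 + 0 = 33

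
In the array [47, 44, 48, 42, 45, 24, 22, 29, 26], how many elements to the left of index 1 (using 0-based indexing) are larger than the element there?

1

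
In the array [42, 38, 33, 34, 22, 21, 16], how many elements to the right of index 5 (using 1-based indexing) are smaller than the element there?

The element at index 5 is 22.
Elements after it: 21, 16
Those smaller than 22: 21, 16

2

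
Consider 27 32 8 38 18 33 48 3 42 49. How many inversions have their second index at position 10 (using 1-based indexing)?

The element at index 10 is 49.
Elements before it: 27, 32, 8, 38, 18, 33, 48, 3, 42
None of them are larger than 49.

0 such elements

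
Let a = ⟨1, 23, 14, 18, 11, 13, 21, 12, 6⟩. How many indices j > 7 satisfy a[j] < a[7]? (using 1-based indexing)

2

The element at index 7 is 21.
Elements after it: 12, 6
Those smaller than 21: 12, 6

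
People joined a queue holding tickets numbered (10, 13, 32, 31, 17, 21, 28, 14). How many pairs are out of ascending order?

Count, for each position, how many later elements it exceeds:
10: 0
13: 0
32: 5
31: 4
17: 1
21: 1
28: 1
14: 0
Sum: 0 + 0 + 5 + 4 + 1 + 1 + 1 + 0 = 12

12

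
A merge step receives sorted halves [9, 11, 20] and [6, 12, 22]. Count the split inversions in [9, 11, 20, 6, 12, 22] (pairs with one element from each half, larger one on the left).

4

For each element r of the right run, count left-run elements greater than r:
r = 6: 9, 11, 20 → 3
r = 12: 20 → 1
r = 22: none → 0
Cross-inversions: 3 + 1 + 0 = 4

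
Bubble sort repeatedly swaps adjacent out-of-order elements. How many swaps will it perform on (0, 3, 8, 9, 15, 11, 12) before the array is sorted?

2

Minimum adjacent swaps = number of inversions (each swap of adjacent out-of-order elements removes one inversion and no swap can remove more).
Count inversions — for each element, later elements that are smaller:
0: none → 0
3: none → 0
8: none → 0
9: none → 0
15: 11, 12 → 2
11: none → 0
12: none → 0
Total inversions: 0 + 0 + 0 + 0 + 2 + 0 + 0 = 2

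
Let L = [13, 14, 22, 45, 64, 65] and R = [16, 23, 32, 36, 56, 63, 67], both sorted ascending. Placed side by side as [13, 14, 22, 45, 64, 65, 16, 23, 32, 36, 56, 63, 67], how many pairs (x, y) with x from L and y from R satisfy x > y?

Take each right-half value and tally the left-half values above it:
r = 16: 22, 45, 64, 65 → 4
r = 23: 45, 64, 65 → 3
r = 32: 45, 64, 65 → 3
r = 36: 45, 64, 65 → 3
r = 56: 64, 65 → 2
r = 63: 64, 65 → 2
r = 67: none → 0
Cross-inversions: 4 + 3 + 3 + 3 + 2 + 2 + 0 = 17

There are 17 cross-inversions.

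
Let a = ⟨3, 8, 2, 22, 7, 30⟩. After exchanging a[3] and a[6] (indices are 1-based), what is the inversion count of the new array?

Positions 3 and 6 hold 2 and 30; after swapping, the array is [3, 8, 30, 22, 7, 2].
For each element, count later entries that are smaller:
3 → 2 → 1
8 → 7, 2 → 2
30 → 22, 7, 2 → 3
22 → 7, 2 → 2
7 → 2 → 1
2 → none → 0
Sum: 1 + 2 + 3 + 2 + 1 + 0 = 9

9 inversions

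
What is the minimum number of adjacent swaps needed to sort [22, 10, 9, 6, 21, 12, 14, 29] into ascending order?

Minimum adjacent swaps = number of inversions (each swap of adjacent out-of-order elements removes one inversion and no swap can remove more).
Count inversions — for each element, later elements that are smaller:
22: 10, 9, 6, 21, 12, 14 → 6
10: 9, 6 → 2
9: 6 → 1
6: none → 0
21: 12, 14 → 2
12: none → 0
14: none → 0
29: none → 0
Total inversions: 6 + 2 + 1 + 0 + 2 + 0 + 0 + 0 = 11

11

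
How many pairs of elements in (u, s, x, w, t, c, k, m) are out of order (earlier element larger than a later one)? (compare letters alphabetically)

Out-of-order pairs: 20

For each element, count later entries that are smaller:
u → s, t, c, k, m → 5
s → c, k, m → 3
x → w, t, c, k, m → 5
w → t, c, k, m → 4
t → c, k, m → 3
c → none → 0
k → none → 0
m → none → 0
Sum: 5 + 3 + 5 + 4 + 3 + 0 + 0 + 0 = 20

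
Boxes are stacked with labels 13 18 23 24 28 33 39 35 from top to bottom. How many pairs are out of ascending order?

1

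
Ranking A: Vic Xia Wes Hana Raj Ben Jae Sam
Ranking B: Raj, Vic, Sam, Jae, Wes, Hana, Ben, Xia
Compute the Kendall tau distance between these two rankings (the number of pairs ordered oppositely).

Assign each item its position (1..8) in the first ordering, then rewrite the second ordering as that position sequence:
positions: Vic→1, Xia→2, Wes→3, Hana→4, Raj→5, Ben→6, Jae→7, Sam→8
second ordering as positions: [5, 1, 8, 7, 3, 4, 6, 2]
Discordant pairs = inversions in this position sequence.
5: 1, 3, 4, 2 → 4
1: 0
8: 7, 3, 4, 6, 2 → 5
7: 3, 4, 6, 2 → 4
3: 2 → 1
4: 2 → 1
6: 2 → 1
2: 0
Total: 4 + 0 + 5 + 4 + 1 + 1 + 1 + 0 = 16

16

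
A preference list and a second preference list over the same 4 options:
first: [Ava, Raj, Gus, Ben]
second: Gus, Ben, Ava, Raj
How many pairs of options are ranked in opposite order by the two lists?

4 pairs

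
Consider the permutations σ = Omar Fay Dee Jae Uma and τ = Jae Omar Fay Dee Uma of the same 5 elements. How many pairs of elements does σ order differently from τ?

Assign each item its position (1..5) in the first ordering, then rewrite the second ordering as that position sequence:
positions: Omar→1, Fay→2, Dee→3, Jae→4, Uma→5
second ordering as positions: [4, 1, 2, 3, 5]
Discordant pairs = inversions in this position sequence.
4: 1, 2, 3 → 3
1: 0
2: 0
3: 0
5: 0
Total: 3 + 0 + 0 + 0 + 0 = 3

3 discordant pairs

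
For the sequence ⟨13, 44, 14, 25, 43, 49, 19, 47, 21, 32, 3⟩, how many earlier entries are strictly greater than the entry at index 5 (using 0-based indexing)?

0 such elements

The element at index 5 is 49.
Elements before it: 13, 44, 14, 25, 43
None of them are larger than 49.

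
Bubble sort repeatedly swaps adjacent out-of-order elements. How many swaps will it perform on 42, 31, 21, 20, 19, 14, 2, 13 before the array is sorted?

Each adjacent swap fixes exactly one inversion, so the minimum swap count equals the number of inversions.
Count inversions — for each element, later elements that are smaller:
42: 31, 21, 20, 19, 14, 2, 13 → 7
31: 21, 20, 19, 14, 2, 13 → 6
21: 20, 19, 14, 2, 13 → 5
20: 19, 14, 2, 13 → 4
19: 14, 2, 13 → 3
14: 2, 13 → 2
2: none → 0
13: none → 0
Total inversions: 7 + 6 + 5 + 4 + 3 + 2 + 0 + 0 = 27

27 swaps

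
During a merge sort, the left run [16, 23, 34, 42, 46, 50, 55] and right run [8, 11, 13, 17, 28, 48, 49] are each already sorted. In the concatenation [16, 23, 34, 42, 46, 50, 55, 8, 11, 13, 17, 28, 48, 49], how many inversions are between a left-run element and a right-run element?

36 split inversions

Take each right-half value and tally the left-half values above it:
r = 8: 16, 23, 34, 42, 46, 50, 55 → 7
r = 11: 16, 23, 34, 42, 46, 50, 55 → 7
r = 13: 16, 23, 34, 42, 46, 50, 55 → 7
r = 17: 23, 34, 42, 46, 50, 55 → 6
r = 28: 34, 42, 46, 50, 55 → 5
r = 48: 50, 55 → 2
r = 49: 50, 55 → 2
Cross-inversions: 7 + 7 + 7 + 6 + 5 + 2 + 2 = 36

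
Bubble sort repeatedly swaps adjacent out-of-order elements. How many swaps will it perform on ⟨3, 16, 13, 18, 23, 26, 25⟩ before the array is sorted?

2

The minimum number of adjacent swaps to sort an array equals its inversion count, since every such swap removes exactly one inversion.
Count inversions — for each element, later elements that are smaller:
3: none → 0
16: 13 → 1
13: none → 0
18: none → 0
23: none → 0
26: 25 → 1
25: none → 0
Total inversions: 0 + 1 + 0 + 0 + 0 + 1 + 0 = 2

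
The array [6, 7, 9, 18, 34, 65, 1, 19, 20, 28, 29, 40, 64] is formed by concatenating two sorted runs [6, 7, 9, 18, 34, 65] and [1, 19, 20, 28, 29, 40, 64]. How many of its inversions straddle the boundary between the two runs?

16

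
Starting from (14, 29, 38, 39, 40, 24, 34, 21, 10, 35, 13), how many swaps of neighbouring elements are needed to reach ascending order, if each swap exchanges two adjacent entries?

33 swaps

The minimum number of adjacent swaps to sort an array equals its inversion count, since every such swap removes exactly one inversion.
Count inversions — for each element, later elements that are smaller:
14: 10, 13 → 2
29: 24, 21, 10, 13 → 4
38: 24, 34, 21, 10, 35, 13 → 6
39: 24, 34, 21, 10, 35, 13 → 6
40: 24, 34, 21, 10, 35, 13 → 6
24: 21, 10, 13 → 3
34: 21, 10, 13 → 3
21: 10, 13 → 2
10: none → 0
35: 13 → 1
13: none → 0
Total inversions: 2 + 4 + 6 + 6 + 6 + 3 + 3 + 2 + 0 + 1 + 0 = 33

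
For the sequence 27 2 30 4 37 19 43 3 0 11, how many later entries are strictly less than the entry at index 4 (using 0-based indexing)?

4 such elements

The element at index 4 is 37.
Elements after it: 19, 43, 3, 0, 11
Those smaller than 37: 19, 3, 0, 11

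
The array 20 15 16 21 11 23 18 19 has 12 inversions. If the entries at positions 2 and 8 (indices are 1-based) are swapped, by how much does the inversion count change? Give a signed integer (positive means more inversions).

+5

Positions 2 and 8 hold 15 and 19; after swapping, the array is [20, 19, 16, 21, 11, 23, 18, 15].
For each element, count later entries that are smaller:
20: 5
19: 4
16: 2
21: 3
11: 0
23: 2
18: 1
15: 0
Sum: 5 + 4 + 2 + 3 + 0 + 2 + 1 + 0 = 17
Change: 17 − 12 = +5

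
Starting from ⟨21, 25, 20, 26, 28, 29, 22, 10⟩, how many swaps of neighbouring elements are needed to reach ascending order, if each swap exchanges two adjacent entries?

Swaps: 13

Minimum adjacent swaps = number of inversions (each swap of adjacent out-of-order elements removes one inversion and no swap can remove more).
Count inversions — for each element, later elements that are smaller:
21: 20, 10 → 2
25: 20, 22, 10 → 3
20: 10 → 1
26: 22, 10 → 2
28: 22, 10 → 2
29: 22, 10 → 2
22: 10 → 1
10: none → 0
Total inversions: 2 + 3 + 1 + 2 + 2 + 2 + 1 + 0 = 13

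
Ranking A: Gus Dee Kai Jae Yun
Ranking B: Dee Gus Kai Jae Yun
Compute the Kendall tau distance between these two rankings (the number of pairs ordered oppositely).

Assign each item its position (1..5) in the first ordering, then rewrite the second ordering as that position sequence:
positions: Gus→1, Dee→2, Kai→3, Jae→4, Yun→5
second ordering as positions: [2, 1, 3, 4, 5]
Discordant pairs = inversions in this position sequence.
2: 1 → 1
1: 0
3: 0
4: 0
5: 0
Total: 1 + 0 + 0 + 0 + 0 = 1

1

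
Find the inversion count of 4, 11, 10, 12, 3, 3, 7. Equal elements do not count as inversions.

There are 12 inversions.

Listing every pair i<j with a[i]>a[j] (using 1-based positions):
(1,5): 4 > 3
(1,6): 4 > 3
(2,3): 11 > 10
(2,5): 11 > 3
(2,6): 11 > 3
(2,7): 11 > 7
(3,5): 10 > 3
(3,6): 10 > 3
(3,7): 10 > 7
(4,5): 12 > 3
(4,6): 12 > 3
(4,7): 12 > 7
That's 12 pairs.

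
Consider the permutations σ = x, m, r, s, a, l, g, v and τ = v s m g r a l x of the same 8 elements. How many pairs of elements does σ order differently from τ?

Assign each item its position (1..8) in the first ordering, then rewrite the second ordering as that position sequence:
positions: x→1, m→2, r→3, s→4, a→5, l→6, g→7, v→8
second ordering as positions: [8, 4, 2, 7, 3, 5, 6, 1]
Discordant pairs = inversions in this position sequence.
8: 4, 2, 7, 3, 5, 6, 1 → 7
4: 2, 3, 1 → 3
2: 1 → 1
7: 3, 5, 6, 1 → 4
3: 1 → 1
5: 1 → 1
6: 1 → 1
1: 0
Total: 7 + 3 + 1 + 4 + 1 + 1 + 1 + 0 = 18

18 discordant pairs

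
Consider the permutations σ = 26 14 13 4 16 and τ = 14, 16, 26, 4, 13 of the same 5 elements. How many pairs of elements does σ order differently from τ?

Assign each item its position (1..5) in the first ordering, then rewrite the second ordering as that position sequence:
positions: 26→1, 14→2, 13→3, 4→4, 16→5
second ordering as positions: [2, 5, 1, 4, 3]
Discordant pairs = inversions in this position sequence.
2: 1 → 1
5: 1, 4, 3 → 3
1: 0
4: 3 → 1
3: 0
Total: 1 + 3 + 0 + 1 + 0 = 5

There are 5 discordant pairs.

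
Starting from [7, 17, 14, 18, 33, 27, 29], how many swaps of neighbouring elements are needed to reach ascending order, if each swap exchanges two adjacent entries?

3 adjacent swaps

The minimum number of adjacent swaps to sort an array equals its inversion count, since every such swap removes exactly one inversion.
Count inversions — for each element, later elements that are smaller:
7: none → 0
17: 14 → 1
14: none → 0
18: none → 0
33: 27, 29 → 2
27: none → 0
29: none → 0
Total inversions: 0 + 1 + 0 + 0 + 2 + 0 + 0 = 3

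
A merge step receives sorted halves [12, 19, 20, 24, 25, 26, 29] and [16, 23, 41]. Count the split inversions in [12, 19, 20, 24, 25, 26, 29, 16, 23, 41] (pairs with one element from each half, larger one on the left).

10

Count, for every r in R, how many entries of L exceed r:
r = 16: 19, 20, 24, 25, 26, 29 → 6
r = 23: 24, 25, 26, 29 → 4
r = 41: none → 0
Cross-inversions: 6 + 4 + 0 = 10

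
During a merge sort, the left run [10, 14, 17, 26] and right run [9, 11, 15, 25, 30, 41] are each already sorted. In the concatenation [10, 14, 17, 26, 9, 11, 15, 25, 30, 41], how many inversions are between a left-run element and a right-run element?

10 split inversions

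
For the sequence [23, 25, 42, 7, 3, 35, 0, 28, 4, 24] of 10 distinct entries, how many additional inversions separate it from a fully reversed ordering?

Maximum inversions for 10 distinct elements is C(10, 2) = 10·9/2 = 45.
Current inversions — for each element, count later smaller elements:
23: 4
25: 5
42: 7
7: 3
3: 1
35: 4
0: 0
28: 2
4: 0
24: 0
Current total: 4 + 5 + 7 + 3 + 1 + 4 + 0 + 2 + 0 + 0 = 26
Shortfall: 45 − 26 = 19

19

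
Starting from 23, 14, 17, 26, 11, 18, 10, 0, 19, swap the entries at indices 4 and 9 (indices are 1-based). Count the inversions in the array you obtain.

Positions 4 and 9 hold 26 and 19; after swapping, the array is [23, 14, 17, 19, 11, 18, 10, 0, 26].
Count, for each position, how many later elements it exceeds:
23 → 14, 17, 19, 11, 18, 10, 0 → 7
14 → 11, 10, 0 → 3
17 → 11, 10, 0 → 3
19 → 11, 18, 10, 0 → 4
11 → 10, 0 → 2
18 → 10, 0 → 2
10 → 0 → 1
0 → none → 0
26 → none → 0
Sum: 7 + 3 + 3 + 4 + 2 + 2 + 1 + 0 + 0 = 22

There are 22 inversions.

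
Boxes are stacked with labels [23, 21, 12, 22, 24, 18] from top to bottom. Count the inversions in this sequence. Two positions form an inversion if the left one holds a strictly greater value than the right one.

8 inversions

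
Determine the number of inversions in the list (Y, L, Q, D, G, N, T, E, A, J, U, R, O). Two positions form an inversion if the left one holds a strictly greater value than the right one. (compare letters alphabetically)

Inversions: 39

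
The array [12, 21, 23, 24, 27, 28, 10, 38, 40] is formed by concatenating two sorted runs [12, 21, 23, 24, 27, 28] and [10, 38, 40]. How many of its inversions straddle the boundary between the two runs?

For each element r of the right run, count left-run elements greater than r:
r = 10: 12, 21, 23, 24, 27, 28 → 6
r = 38: none → 0
r = 40: none → 0
Cross-inversions: 6 + 0 + 0 = 6

There are 6 cross-inversions.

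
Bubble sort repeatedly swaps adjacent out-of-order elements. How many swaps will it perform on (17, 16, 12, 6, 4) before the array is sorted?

10

Minimum adjacent swaps = number of inversions (each swap of adjacent out-of-order elements removes one inversion and no swap can remove more).
Count inversions — for each element, later elements that are smaller:
17: 16, 12, 6, 4 → 4
16: 12, 6, 4 → 3
12: 6, 4 → 2
6: 4 → 1
4: none → 0
Total inversions: 4 + 3 + 2 + 1 + 0 = 10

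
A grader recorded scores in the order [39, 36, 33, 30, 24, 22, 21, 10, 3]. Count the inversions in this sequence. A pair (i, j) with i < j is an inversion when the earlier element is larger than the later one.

36

Element-by-element contributions:
39: 8
36: 7
33: 6
30: 5
24: 4
22: 3
21: 2
10: 1
3: 0
Sum: 8 + 7 + 6 + 5 + 4 + 3 + 2 + 1 + 0 = 36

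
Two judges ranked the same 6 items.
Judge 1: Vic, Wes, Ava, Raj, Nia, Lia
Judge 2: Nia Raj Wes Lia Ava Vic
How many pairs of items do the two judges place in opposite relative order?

11

Assign each item its position (1..6) in the first ordering, then rewrite the second ordering as that position sequence:
positions: Vic→1, Wes→2, Ava→3, Raj→4, Nia→5, Lia→6
second ordering as positions: [5, 4, 2, 6, 3, 1]
Discordant pairs = inversions in this position sequence.
5: 4, 2, 3, 1 → 4
4: 2, 3, 1 → 3
2: 1 → 1
6: 3, 1 → 2
3: 1 → 1
1: 0
Total: 4 + 3 + 1 + 2 + 1 + 0 = 11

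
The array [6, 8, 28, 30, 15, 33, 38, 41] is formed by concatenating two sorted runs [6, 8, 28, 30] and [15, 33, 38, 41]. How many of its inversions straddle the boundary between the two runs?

Cross-inversions: 2

Take each right-half value and tally the left-half values above it:
r = 15: 28, 30 → 2
r = 33: none → 0
r = 38: none → 0
r = 41: none → 0
Cross-inversions: 2 + 0 + 0 + 0 = 2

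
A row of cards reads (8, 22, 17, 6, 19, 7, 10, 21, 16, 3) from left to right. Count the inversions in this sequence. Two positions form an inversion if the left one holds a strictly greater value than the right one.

26

For each element, count later entries that are smaller:
8: 3
22: 8
17: 5
6: 1
19: 4
7: 1
10: 1
21: 2
16: 1
3: 0
Sum: 3 + 8 + 5 + 1 + 4 + 1 + 1 + 2 + 1 + 0 = 26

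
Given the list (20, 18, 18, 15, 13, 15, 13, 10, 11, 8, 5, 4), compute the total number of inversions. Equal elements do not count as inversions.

Element-by-element contributions:
20 → 18, 18, 15, 13, 15, 13, 10, 11, 8, 5, 4 → 11
18 → 15, 13, 15, 13, 10, 11, 8, 5, 4 → 9
18 → 15, 13, 15, 13, 10, 11, 8, 5, 4 → 9
15 → 13, 13, 10, 11, 8, 5, 4 → 7
13 → 10, 11, 8, 5, 4 → 5
15 → 13, 10, 11, 8, 5, 4 → 6
13 → 10, 11, 8, 5, 4 → 5
10 → 8, 5, 4 → 3
11 → 8, 5, 4 → 3
8 → 5, 4 → 2
5 → 4 → 1
4 → none → 0
Sum: 11 + 9 + 9 + 7 + 5 + 6 + 5 + 3 + 3 + 2 + 1 + 0 = 61

61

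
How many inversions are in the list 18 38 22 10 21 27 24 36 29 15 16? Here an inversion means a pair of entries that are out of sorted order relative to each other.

28 inversions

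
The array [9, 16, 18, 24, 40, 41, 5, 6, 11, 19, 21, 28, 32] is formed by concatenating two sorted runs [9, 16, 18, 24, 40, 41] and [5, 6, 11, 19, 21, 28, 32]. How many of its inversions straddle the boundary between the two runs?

Count, for every r in R, how many entries of L exceed r:
r = 5: 9, 16, 18, 24, 40, 41 → 6
r = 6: 9, 16, 18, 24, 40, 41 → 6
r = 11: 16, 18, 24, 40, 41 → 5
r = 19: 24, 40, 41 → 3
r = 21: 24, 40, 41 → 3
r = 28: 40, 41 → 2
r = 32: 40, 41 → 2
Cross-inversions: 6 + 6 + 5 + 3 + 3 + 2 + 2 = 27

Cross-inversions: 27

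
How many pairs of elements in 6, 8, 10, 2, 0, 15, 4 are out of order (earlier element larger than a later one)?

Inversions: 11

Count, for each position, how many later elements it exceeds:
6: 3
8: 3
10: 3
2: 1
0: 0
15: 1
4: 0
Sum: 3 + 3 + 3 + 1 + 0 + 1 + 0 = 11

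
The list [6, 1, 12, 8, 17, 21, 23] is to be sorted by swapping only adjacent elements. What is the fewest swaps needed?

2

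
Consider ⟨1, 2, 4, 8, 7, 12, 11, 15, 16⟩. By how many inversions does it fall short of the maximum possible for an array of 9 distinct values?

34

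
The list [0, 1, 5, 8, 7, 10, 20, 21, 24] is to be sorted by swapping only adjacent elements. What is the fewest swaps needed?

1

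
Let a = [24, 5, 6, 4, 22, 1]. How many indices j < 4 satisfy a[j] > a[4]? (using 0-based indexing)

1

The element at index 4 is 22.
Elements before it: 24, 5, 6, 4
Those larger than 22: 24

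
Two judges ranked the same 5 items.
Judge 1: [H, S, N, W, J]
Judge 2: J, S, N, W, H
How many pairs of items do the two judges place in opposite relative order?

Discordant pairs: 7

Assign each item its position (1..5) in the first ordering, then rewrite the second ordering as that position sequence:
positions: H→1, S→2, N→3, W→4, J→5
second ordering as positions: [5, 2, 3, 4, 1]
Discordant pairs = inversions in this position sequence.
5: 2, 3, 4, 1 → 4
2: 1 → 1
3: 1 → 1
4: 1 → 1
1: 0
Total: 4 + 1 + 1 + 1 + 0 = 7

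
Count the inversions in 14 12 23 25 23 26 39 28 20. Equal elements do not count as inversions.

Count, for each position, how many later elements it exceeds:
14 → 12 → 1
12 → none → 0
23 → 20 → 1
25 → 23, 20 → 2
23 → 20 → 1
26 → 20 → 1
39 → 28, 20 → 2
28 → 20 → 1
20 → none → 0
Sum: 1 + 0 + 1 + 2 + 1 + 1 + 2 + 1 + 0 = 9

9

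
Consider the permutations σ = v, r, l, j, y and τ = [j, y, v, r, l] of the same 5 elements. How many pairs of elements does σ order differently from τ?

Assign each item its position (1..5) in the first ordering, then rewrite the second ordering as that position sequence:
positions: v→1, r→2, l→3, j→4, y→5
second ordering as positions: [4, 5, 1, 2, 3]
Discordant pairs = inversions in this position sequence.
4: 1, 2, 3 → 3
5: 1, 2, 3 → 3
1: 0
2: 0
3: 0
Total: 3 + 3 + 0 + 0 + 0 = 6

There are 6 discordant pairs.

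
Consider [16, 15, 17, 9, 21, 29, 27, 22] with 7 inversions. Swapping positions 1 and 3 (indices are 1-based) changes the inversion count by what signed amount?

Positions 1 and 3 hold 16 and 17; after swapping, the array is [17, 15, 16, 9, 21, 29, 27, 22].
Sweep left to right; for each value list the smaller values that follow it:
17: 3
15: 1
16: 1
9: 0
21: 0
29: 2
27: 1
22: 0
Sum: 3 + 1 + 1 + 0 + 0 + 2 + 1 + 0 = 8
Change: 8 − 7 = +1

+1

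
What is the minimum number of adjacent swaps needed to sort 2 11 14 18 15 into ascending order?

Each adjacent swap fixes exactly one inversion, so the minimum swap count equals the number of inversions.
Count inversions — for each element, later elements that are smaller:
2: none → 0
11: none → 0
14: none → 0
18: 15 → 1
15: none → 0
Total inversions: 0 + 0 + 0 + 1 + 0 = 1

1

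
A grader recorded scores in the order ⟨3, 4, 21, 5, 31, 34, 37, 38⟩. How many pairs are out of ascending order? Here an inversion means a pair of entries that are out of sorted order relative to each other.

Count, for each position, how many later elements it exceeds:
3: 0
4: 0
21: 1
5: 0
31: 0
34: 0
37: 0
38: 0
Sum: 0 + 0 + 1 + 0 + 0 + 0 + 0 + 0 = 1

1 inversion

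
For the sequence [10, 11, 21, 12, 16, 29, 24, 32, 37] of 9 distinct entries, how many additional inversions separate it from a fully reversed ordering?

33

Maximum inversions for 9 distinct elements is C(9, 2) = 9·8/2 = 36.
Current inversions — for each element, count later smaller elements:
10: 0
11: 0
21: 2
12: 0
16: 0
29: 1
24: 0
32: 0
37: 0
Current total: 0 + 0 + 2 + 0 + 0 + 1 + 0 + 0 + 0 = 3
Shortfall: 36 − 3 = 33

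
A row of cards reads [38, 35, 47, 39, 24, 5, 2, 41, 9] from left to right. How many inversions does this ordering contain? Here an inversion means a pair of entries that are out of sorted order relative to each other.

Count, for each position, how many later elements it exceeds:
38 → 35, 24, 5, 2, 9 → 5
35 → 24, 5, 2, 9 → 4
47 → 39, 24, 5, 2, 41, 9 → 6
39 → 24, 5, 2, 9 → 4
24 → 5, 2, 9 → 3
5 → 2 → 1
2 → none → 0
41 → 9 → 1
9 → none → 0
Sum: 5 + 4 + 6 + 4 + 3 + 1 + 0 + 1 + 0 = 24

24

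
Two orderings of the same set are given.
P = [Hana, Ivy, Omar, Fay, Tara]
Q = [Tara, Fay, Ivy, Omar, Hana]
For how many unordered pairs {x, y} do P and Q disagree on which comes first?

Assign each item its position (1..5) in the first ordering, then rewrite the second ordering as that position sequence:
positions: Hana→1, Ivy→2, Omar→3, Fay→4, Tara→5
second ordering as positions: [5, 4, 2, 3, 1]
Discordant pairs = inversions in this position sequence.
5: 4, 2, 3, 1 → 4
4: 2, 3, 1 → 3
2: 1 → 1
3: 1 → 1
1: 0
Total: 4 + 3 + 1 + 1 + 0 = 9

9 disagreeing pairs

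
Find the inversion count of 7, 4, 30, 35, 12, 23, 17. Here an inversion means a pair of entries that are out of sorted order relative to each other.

Element-by-element contributions:
7: 1
4: 0
30: 3
35: 3
12: 0
23: 1
17: 0
Sum: 1 + 0 + 3 + 3 + 0 + 1 + 0 = 8

8 inversions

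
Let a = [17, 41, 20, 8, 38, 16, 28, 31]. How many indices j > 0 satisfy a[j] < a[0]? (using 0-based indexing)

2

The element at index 0 is 17.
Elements after it: 41, 20, 8, 38, 16, 28, 31
Those smaller than 17: 8, 16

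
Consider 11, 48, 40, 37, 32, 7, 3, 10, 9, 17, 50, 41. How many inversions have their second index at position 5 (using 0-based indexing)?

The element at index 5 is 7.
Elements before it: 11, 48, 40, 37, 32
Those larger than 7: 11, 48, 40, 37, 32

5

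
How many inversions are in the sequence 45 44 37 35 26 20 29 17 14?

34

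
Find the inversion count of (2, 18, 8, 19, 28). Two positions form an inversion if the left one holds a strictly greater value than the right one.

1 inversion

Listing every pair i<j with a[i]>a[j] (using 1-based positions):
(2,3): 18 > 8
That's 1 pair.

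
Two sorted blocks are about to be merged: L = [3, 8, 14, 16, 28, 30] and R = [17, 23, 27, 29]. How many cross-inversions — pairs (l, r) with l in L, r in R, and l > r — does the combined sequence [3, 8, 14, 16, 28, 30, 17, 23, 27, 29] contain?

There are 7 split inversions.

For each element r of the right run, count left-run elements greater than r:
r = 17: 28, 30 → 2
r = 23: 28, 30 → 2
r = 27: 28, 30 → 2
r = 29: 30 → 1
Cross-inversions: 2 + 2 + 2 + 1 = 7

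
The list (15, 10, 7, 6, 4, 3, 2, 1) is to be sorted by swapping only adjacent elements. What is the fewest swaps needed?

The minimum number of adjacent swaps to sort an array equals its inversion count, since every such swap removes exactly one inversion.
Count inversions — for each element, later elements that are smaller:
15: 10, 7, 6, 4, 3, 2, 1 → 7
10: 7, 6, 4, 3, 2, 1 → 6
7: 6, 4, 3, 2, 1 → 5
6: 4, 3, 2, 1 → 4
4: 3, 2, 1 → 3
3: 2, 1 → 2
2: 1 → 1
1: none → 0
Total inversions: 7 + 6 + 5 + 4 + 3 + 2 + 1 + 0 = 28

28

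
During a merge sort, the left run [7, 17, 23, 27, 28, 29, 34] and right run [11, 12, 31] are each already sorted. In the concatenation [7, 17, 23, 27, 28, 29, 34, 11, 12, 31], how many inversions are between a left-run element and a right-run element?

Take each right-half value and tally the left-half values above it:
r = 11: 17, 23, 27, 28, 29, 34 → 6
r = 12: 17, 23, 27, 28, 29, 34 → 6
r = 31: 34 → 1
Cross-inversions: 6 + 6 + 1 = 13

13 cross-inversions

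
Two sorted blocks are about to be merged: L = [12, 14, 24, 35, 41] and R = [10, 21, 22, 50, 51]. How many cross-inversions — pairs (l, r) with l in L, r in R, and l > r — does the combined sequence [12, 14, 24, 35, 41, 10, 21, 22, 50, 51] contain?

Count, for every r in R, how many entries of L exceed r:
r = 10: 12, 14, 24, 35, 41 → 5
r = 21: 24, 35, 41 → 3
r = 22: 24, 35, 41 → 3
r = 50: none → 0
r = 51: none → 0
Cross-inversions: 5 + 3 + 3 + 0 + 0 = 11

There are 11 split inversions.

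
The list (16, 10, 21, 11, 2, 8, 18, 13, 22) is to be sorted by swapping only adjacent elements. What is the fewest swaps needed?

There are 15 adjacent swaps.

Each adjacent swap fixes exactly one inversion, so the minimum swap count equals the number of inversions.
Count inversions — for each element, later elements that are smaller:
16: 10, 11, 2, 8, 13 → 5
10: 2, 8 → 2
21: 11, 2, 8, 18, 13 → 5
11: 2, 8 → 2
2: none → 0
8: none → 0
18: 13 → 1
13: none → 0
22: none → 0
Total inversions: 5 + 2 + 5 + 2 + 0 + 0 + 1 + 0 + 0 = 15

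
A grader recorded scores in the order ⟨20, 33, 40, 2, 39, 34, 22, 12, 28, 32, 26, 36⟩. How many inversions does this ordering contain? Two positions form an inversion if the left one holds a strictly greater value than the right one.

Element-by-element contributions:
20 → 2, 12 → 2
33 → 2, 22, 12, 28, 32, 26 → 6
40 → 2, 39, 34, 22, 12, 28, 32, 26, 36 → 9
2 → none → 0
39 → 34, 22, 12, 28, 32, 26, 36 → 7
34 → 22, 12, 28, 32, 26 → 5
22 → 12 → 1
12 → none → 0
28 → 26 → 1
32 → 26 → 1
26 → none → 0
36 → none → 0
Sum: 2 + 6 + 9 + 0 + 7 + 5 + 1 + 0 + 1 + 1 + 0 + 0 = 32

32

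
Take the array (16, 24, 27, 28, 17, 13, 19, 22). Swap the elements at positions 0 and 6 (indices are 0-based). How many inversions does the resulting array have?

Positions 0 and 6 hold 16 and 19; after swapping, the array is [19, 24, 27, 28, 17, 13, 16, 22].
Count, for each position, how many later elements it exceeds:
19 → 17, 13, 16 → 3
24 → 17, 13, 16, 22 → 4
27 → 17, 13, 16, 22 → 4
28 → 17, 13, 16, 22 → 4
17 → 13, 16 → 2
13 → none → 0
16 → none → 0
22 → none → 0
Sum: 3 + 4 + 4 + 4 + 2 + 0 + 0 + 0 = 17

Inversions: 17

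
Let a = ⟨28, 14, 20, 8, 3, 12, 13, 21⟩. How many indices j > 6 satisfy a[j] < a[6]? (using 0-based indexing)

0 such elements

The element at index 6 is 13.
Elements after it: 21
None of them are smaller than 13.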